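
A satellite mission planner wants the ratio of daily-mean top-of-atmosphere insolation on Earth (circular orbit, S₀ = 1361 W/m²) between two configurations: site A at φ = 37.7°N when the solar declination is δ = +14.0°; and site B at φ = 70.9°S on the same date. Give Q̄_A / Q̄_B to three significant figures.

Q̄_A / Q̄_B ≈ 22.5

— Configuration A (φ=+37.7°):
cos H₀ = −tan(+37.7°) tan(+14.000°) = -0.1927, H₀ = 1.7647 rad.
Bracket: H₀ sin φ sin δ + cos φ cos δ sin H₀ = 1.7647×0.61153×0.24192 + 0.79122×0.97030×0.98126 = 0.261072 + 0.753334 = 1.014406.
Q̄ = (S₀/π) × [bracket] = (1361/π) × 1.014406 = 439.46 W/m².
— Configuration B (φ=-70.9°):
cos H₀ = −tan(-70.9°) tan(+14.000°) = 0.7200, H₀ = 0.7670 rad.
Bracket: H₀ sin φ sin δ + cos φ cos δ sin H₀ = 0.7670×-0.94495×0.24192 + 0.32722×0.97030×0.69396 = -0.175338 + 0.220333 = 0.044995.
Q̄ = (S₀/π) × [bracket] = (1361/π) × 0.044995 = 19.493 W/m².
Ratio Q̄_A / Q̄_B = 439.46 / 19.493 = 22.54.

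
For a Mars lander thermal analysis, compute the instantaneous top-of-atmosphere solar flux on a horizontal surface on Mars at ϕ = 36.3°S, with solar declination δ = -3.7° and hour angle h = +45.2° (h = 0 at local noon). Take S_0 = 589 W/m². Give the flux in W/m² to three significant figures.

356 W/m²

cos θ_z = sin ϕ sin δ + cos ϕ cos δ cos h = 0.038204 + 0.566701 = 0.604905.
Flux = S_0 · cos θ_z = 589 × 0.604905 = 356.3 W/m².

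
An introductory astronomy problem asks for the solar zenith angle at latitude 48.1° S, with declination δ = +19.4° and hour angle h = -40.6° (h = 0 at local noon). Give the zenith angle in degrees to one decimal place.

cos θ_z = sin ϕ sin δ + cos ϕ cos δ cos h = -0.247231 + 0.478276 = 0.231045.
θ_z = arccos(0.231045) = 76.6°.

θ_z = 76.6°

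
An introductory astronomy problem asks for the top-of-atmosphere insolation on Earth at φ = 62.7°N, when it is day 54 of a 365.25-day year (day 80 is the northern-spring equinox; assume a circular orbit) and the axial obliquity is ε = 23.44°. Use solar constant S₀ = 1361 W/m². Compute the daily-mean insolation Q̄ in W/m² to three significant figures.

Q̄ ≈ 103 W/m²

Solar longitude: λ_s = 360° × (54 − 80)/365.25 = -25.626°, i.e. -25.626° + 360° = 334.374°.
sin δ = sin 23.44° × sin 334.374° = -0.17204, so δ = -9.907°.
cos H₀ = −tan(+62.7°) tan(-9.907°) = 0.3384, H₀ = 1.2256 rad.
Bracket: H₀ sin φ sin δ + cos φ cos δ sin H₀ = 1.2256×0.88862×-0.17204 + 0.45865×0.98509×0.94101 = -0.187368 + 0.425159 = 0.237791.
Q̄ = (S₀/π) × [bracket] = (1361/π) × 0.237791 = 103.0 W/m².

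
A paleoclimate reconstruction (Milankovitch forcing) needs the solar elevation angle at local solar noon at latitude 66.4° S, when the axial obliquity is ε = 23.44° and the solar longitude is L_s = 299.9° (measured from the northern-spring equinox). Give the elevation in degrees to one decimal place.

43.8°

Solar declination: sin δ = sin ε · sin L_s = sin 23.44° × sin 299.9° = -0.34484, so δ = -20.172°.
At local noon the hour angle is zero, so the zenith angle equals |ϕ − δ| = |-66.4° − (-20.172°)| = 46.228°.
Elevation = 90° − 46.228° = 43.8°.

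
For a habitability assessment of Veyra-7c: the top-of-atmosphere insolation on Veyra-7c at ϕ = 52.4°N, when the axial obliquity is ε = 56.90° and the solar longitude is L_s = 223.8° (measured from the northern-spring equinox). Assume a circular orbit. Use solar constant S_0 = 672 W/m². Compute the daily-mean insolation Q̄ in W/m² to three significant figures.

Solar declination: sin δ = sin ε · sin L_s = sin 56.90° × sin 223.8° = -0.57982, so δ = -35.438°.
cos h₀ = −tan(+52.4°) tan(-35.438°) = 0.9241, h₀ = 0.3921 rad.
Bracket: h₀ sin ϕ sin δ + cos ϕ cos δ sin h₀ = 0.3921×0.79229×-0.57982 + 0.61015×0.81474×0.38213 = -0.180125 + 0.189962 = 0.009837.
Q̄ = (S_0/π) × [bracket] = (672/π) × 0.009837 = 2.104 W/m².

Q̄ ≈ 2.10 W/m²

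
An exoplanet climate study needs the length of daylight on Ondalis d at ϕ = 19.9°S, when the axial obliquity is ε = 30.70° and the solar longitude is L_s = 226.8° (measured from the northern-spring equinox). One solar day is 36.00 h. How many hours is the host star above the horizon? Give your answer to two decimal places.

19.67 h

Solar declination: sin δ = sin ε · sin L_s = sin 30.70° × sin 226.8° = -0.37217, so δ = -21.849°.
cos h₀ = −tan ϕ · tan δ = −tan(-19.9°) × tan(-21.849°) = -0.1452, so h₀ = 1.7165 rad = 98.35°.
Daylight = 2h₀/(2π) × 36.00 h = (1.7165/π) × 36.00 = 19.67 h.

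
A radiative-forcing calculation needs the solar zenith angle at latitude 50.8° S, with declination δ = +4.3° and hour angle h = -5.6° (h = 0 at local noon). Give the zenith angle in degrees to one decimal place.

θ_z = 55.3°

cos θ_z = sin φ sin δ + cos φ cos δ cos h = -0.058104 + 0.627242 = 0.569138.
θ_z = arccos(0.569138) = 55.3°.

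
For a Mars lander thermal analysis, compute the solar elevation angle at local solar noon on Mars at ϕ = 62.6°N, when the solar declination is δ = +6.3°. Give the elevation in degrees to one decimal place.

At local noon the hour angle is zero, so the zenith angle equals |ϕ − δ| = |+62.6° − (+6.300°)| = 56.300°.
Elevation = 90° − 56.300° = 33.7°.

33.7°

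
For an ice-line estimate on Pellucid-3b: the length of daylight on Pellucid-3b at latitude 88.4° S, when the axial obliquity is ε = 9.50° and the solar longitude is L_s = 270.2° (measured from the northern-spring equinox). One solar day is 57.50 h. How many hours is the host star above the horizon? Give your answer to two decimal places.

Solar declination: sin δ = sin ε · sin L_s = sin 9.50° × sin 270.2° = -0.16505, so δ = -9.500°.
Sunrise equation: cos h₀ = −tan ϕ · tan δ = -5.9909 ≤ −1, so the host star never sets (polar day) and h₀ = π.
Daylight = 2h₀/(2π) × 57.50 h = (3.1416/π) × 57.50 = 57.50 h.

57.50 h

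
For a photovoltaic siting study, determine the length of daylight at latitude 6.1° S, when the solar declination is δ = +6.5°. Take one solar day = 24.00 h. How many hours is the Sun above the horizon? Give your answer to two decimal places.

cos H₀ = −tan φ · tan δ = −tan(-6.1°) × tan(+6.500°) = 0.0122, so H₀ = 1.5586 rad = 89.30°.
Daylight = 2H₀/(2π) × 24.00 h = (1.5586/π) × 24.00 = 11.91 h.

11.91 h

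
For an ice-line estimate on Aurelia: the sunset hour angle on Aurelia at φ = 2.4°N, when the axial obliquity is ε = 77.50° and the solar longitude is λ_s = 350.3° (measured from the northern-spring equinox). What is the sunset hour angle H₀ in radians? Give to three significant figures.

H₀ = 1.56 rad

Solar declination: sin δ = sin ε · sin λ_s = sin 77.50° × sin 350.3° = -0.16450, so δ = -9.468°.
cos H₀ = −tan φ · tan δ = −tan(+2.4°) × tan(-9.468°) = 0.0070, so H₀ = 1.5638 rad = 89.60°.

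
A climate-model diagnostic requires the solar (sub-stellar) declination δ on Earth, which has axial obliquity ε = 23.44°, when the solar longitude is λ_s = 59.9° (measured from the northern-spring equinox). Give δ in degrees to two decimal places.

sin δ = sin ε · sin λ_s = sin 23.44° × sin 59.9° = 0.344147.
δ = arcsin(0.344147) = +20.13°.

δ = +20.13°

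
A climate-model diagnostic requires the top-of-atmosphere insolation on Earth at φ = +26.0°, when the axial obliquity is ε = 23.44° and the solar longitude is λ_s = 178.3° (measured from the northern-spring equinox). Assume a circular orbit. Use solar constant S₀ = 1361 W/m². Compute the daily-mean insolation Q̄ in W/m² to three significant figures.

Solar declination: sin δ = sin ε · sin λ_s = sin 23.44° × sin 178.3° = 0.01180, so δ = +0.676°.
cos H₀ = −tan(+26.0°) tan(+0.676°) = -0.0058, H₀ = 1.5766 rad.
Bracket: H₀ sin φ sin δ + cos φ cos δ sin H₀ = 1.5766×0.43837×0.01180 + 0.89879×0.99993×0.99998 = 0.008155 + 0.898709 = 0.906864.
Q̄ = (S₀/π) × [bracket] = (1361/π) × 0.906864 = 392.9 W/m².

Q̄ ≈ 393 W/m²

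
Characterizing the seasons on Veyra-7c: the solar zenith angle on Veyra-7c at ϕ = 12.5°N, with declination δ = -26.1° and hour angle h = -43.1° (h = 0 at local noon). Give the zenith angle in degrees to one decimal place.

cos θ_z = sin ϕ sin δ + cos ϕ cos δ cos h = -0.095220 + 0.640163 = 0.544943.
θ_z = arccos(0.544943) = 57.0°.

θ_z = 57.0°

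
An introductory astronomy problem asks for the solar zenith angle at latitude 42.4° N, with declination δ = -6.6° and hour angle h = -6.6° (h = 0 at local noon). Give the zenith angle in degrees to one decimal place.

cos θ_z = sin φ sin δ + cos φ cos δ cos h = -0.077502 + 0.728700 = 0.651198.
θ_z = arccos(0.651198) = 49.4°.

θ_z = 49.4°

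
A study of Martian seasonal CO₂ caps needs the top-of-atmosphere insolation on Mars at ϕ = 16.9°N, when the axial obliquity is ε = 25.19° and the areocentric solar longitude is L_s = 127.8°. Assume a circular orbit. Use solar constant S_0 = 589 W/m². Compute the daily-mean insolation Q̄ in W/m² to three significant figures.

sin δ = sin 25.19° × sin 127.8° = 0.33631, so δ = +19.652°.
cos h₀ = −tan(+16.9°) tan(+19.652°) = -0.1085, h₀ = 1.6795 rad.
Bracket: h₀ sin ϕ sin δ + cos ϕ cos δ sin h₀ = 1.6795×0.29070×0.33631 + 0.95681×0.94175×0.99410 = 0.164197 + 0.895759 = 1.059956.
Q̄ = (S_0/π) × [bracket] = (589/π) × 1.059956 = 198.7 W/m².

Q̄ ≈ 199 W/m²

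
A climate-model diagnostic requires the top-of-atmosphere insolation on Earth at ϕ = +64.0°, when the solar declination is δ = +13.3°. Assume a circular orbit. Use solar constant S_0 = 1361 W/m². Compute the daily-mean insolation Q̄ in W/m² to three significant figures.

Q̄ ≈ 348 W/m²

cos h₀ = −tan(+64.0°) tan(+13.300°) = -0.4847, h₀ = 2.0768 rad.
Bracket: h₀ sin ϕ sin δ + cos ϕ cos δ sin h₀ = 2.0768×0.89879×0.23005 + 0.43837×0.97318×0.87470 = 0.429413 + 0.373158 = 0.802571.
Q̄ = (S_0/π) × [bracket] = (1361/π) × 0.802571 = 347.7 W/m².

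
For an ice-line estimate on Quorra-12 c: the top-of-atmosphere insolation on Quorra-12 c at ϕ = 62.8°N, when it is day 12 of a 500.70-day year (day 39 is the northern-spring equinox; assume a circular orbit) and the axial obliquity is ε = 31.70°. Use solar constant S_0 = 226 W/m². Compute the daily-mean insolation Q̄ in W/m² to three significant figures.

Solar longitude: L_s = 360° × (12 − 39)/500.70 = -19.413°, i.e. -19.413° + 360° = 340.587°.
sin δ = sin 31.70° × sin 340.587° = -0.17465, so δ = -10.058°.
cos h₀ = −tan(+62.8°) tan(-10.058°) = 0.3451, h₀ = 1.2184 rad.
Bracket: h₀ sin ϕ sin δ + cos ϕ cos δ sin h₀ = 1.2184×0.88942×-0.17465 + 0.45710×0.98463×0.93855 = -0.189263 + 0.422417 = 0.233154.
Q̄ = (S_0/π) × [bracket] = (226/π) × 0.233154 = 16.77 W/m².

Q̄ ≈ 16.8 W/m²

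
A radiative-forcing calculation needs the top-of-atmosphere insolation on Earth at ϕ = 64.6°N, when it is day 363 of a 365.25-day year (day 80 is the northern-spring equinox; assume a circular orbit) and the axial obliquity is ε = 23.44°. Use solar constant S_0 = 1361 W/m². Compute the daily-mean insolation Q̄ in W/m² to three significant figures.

Q̄ ≈ 5.12 W/m²

Solar longitude: L_s = 360° × (363 − 80)/365.25 = 278.932°.
sin δ = sin 23.44° × sin 278.932° = -0.39296, so δ = -23.139°.
cos h₀ = −tan(+64.6°) tan(-23.139°) = 0.9000, h₀ = 0.4511 rad.
Bracket: h₀ sin ϕ sin δ + cos ϕ cos δ sin h₀ = 0.4511×0.90334×-0.39296 + 0.42894×0.91955×0.43593 = -0.160130 + 0.171945 = 0.011815.
Q̄ = (S_0/π) × [bracket] = (1361/π) × 0.011815 = 5.118 W/m².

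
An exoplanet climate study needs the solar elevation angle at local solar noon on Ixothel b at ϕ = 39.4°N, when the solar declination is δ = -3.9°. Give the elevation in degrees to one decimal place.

46.7°

At local noon the hour angle is zero, so the zenith angle equals |ϕ − δ| = |+39.4° − (-3.900°)| = 43.300°.
Elevation = 90° − 43.300° = 46.7°.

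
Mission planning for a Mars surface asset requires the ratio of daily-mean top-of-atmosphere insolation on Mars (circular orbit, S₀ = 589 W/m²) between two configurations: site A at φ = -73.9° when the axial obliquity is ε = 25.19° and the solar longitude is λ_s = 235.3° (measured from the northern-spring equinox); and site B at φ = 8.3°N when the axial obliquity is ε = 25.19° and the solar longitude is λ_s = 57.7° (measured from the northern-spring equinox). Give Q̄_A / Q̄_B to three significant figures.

Q̄_A / Q̄_B ≈ 1.05

— Configuration A (φ=-73.9°):
Solar declination: sin δ = sin ε · sin λ_s = sin 25.19° × sin 235.3° = -0.34992, so δ = -20.483°.
cos H₀ = −tan(-73.9°) tan(-20.483°) = -1.2942 ≤ −1 ⇒ polar day, H₀ = π.
Bracket: H₀ sin φ sin δ + cos φ cos δ sin H₀ = 3.1416×-0.96078×-0.34992 + 0.27731×0.93678×0.00000 = 1.056194 + 0.000000 = 1.056194.
Q̄ = (S₀/π) × [bracket] = (589/π) × 1.056194 = 198.02 W/m².
— Configuration B (φ=+8.3°):
Solar declination: sin δ = sin ε · sin λ_s = sin 25.19° × sin 57.7° = 0.35976, so δ = +21.086°.
cos H₀ = −tan(+8.3°) tan(+21.086°) = -0.0562, H₀ = 1.6271 rad.
Bracket: H₀ sin φ sin δ + cos φ cos δ sin H₀ = 1.6271×0.14436×0.35976 + 0.98953×0.93304×0.99842 = 0.084503 + 0.921812 = 1.006315.
Q̄ = (S₀/π) × [bracket] = (589/π) × 1.006315 = 188.67 W/m².
Ratio Q̄_A / Q̄_B = 198.02 / 188.67 = 1.050.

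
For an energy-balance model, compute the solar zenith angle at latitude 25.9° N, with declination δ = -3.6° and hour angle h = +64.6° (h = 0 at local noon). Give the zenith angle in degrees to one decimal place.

θ_z = 69.0°

cos θ_z = sin φ sin δ + cos φ cos δ cos h = -0.027427 + 0.385091 = 0.357664.
θ_z = arccos(0.357664) = 69.0°.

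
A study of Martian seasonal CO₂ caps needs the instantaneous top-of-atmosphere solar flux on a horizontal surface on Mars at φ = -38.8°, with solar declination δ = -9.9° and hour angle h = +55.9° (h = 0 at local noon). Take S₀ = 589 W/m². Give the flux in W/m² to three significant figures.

cos θ_z = sin φ sin δ + cos φ cos δ cos h = 0.107731 + 0.430421 = 0.538152.
Flux = S₀ · cos θ_z = 589 × 0.538152 = 317.0 W/m².

317 W/m²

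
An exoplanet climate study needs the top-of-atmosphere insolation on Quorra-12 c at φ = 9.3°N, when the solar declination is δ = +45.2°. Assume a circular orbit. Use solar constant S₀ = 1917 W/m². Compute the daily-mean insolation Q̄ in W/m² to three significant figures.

cos H₀ = −tan(+9.3°) tan(+45.200°) = -0.1649, H₀ = 1.7365 rad.
Bracket: H₀ sin φ sin δ + cos φ cos δ sin H₀ = 1.7365×0.16160×0.70957 + 0.98686×0.70463×0.98631 = 0.199118 + 0.685852 = 0.884970.
Q̄ = (S₀/π) × [bracket] = (1917/π) × 0.884970 = 540.0 W/m².

Q̄ ≈ 540 W/m²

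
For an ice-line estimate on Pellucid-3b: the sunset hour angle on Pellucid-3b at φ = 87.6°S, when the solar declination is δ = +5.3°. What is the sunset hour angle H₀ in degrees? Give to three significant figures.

H₀ = 0.00°

cos H₀ = −tan φ · tan δ = 2.2134 ≥ 1, so the host star never rises (polar night) and H₀ = 0.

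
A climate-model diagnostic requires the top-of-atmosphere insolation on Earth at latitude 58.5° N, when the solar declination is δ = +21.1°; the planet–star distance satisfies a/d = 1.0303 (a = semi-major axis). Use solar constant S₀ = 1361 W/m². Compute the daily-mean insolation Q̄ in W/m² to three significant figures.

cos H₀ = −tan(+58.5°) tan(+21.100°) = -0.6297, H₀ = 2.2519 rad.
Bracket: H₀ sin φ sin δ + cos φ cos δ sin H₀ = 2.2519×0.85264×0.36000 + 0.52250×0.93295×0.77686 = 0.691222 + 0.378693 = 1.069915.
Inverse-square distance factor (a/d)² = 1.0303² = 1.061518.
Q̄ = (S₀/π) × 1.061518 × [bracket] = (1361/π) × 1.061518 × 1.069915 = 492.0 W/m².

Q̄ ≈ 492 W/m²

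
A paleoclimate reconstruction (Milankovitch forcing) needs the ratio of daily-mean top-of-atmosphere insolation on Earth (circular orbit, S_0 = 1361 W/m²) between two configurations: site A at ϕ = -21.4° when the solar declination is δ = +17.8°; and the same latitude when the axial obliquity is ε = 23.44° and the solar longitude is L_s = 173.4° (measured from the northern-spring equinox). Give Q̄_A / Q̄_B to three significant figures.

— Configuration A (ϕ=-21.4°):
cos h₀ = −tan(-21.4°) tan(+17.800°) = 0.1258, h₀ = 1.4446 rad.
Bracket: h₀ sin ϕ sin δ + cos ϕ cos δ sin h₀ = 1.4446×-0.36488×0.30570 + 0.93106×0.95213×0.99205 = -0.161136 + 0.879443 = 0.718307.
Q̄ = (S_0/π) × [bracket] = (1361/π) × 0.718307 = 311.18 W/m².
— Configuration B (ϕ=-21.4°):
Solar declination: sin δ = sin ε · sin L_s = sin 23.44° × sin 173.4° = 0.04572, so δ = +2.621°.
cos h₀ = −tan(-21.4°) tan(+2.621°) = 0.0179, h₀ = 1.5529 rad.
Bracket: h₀ sin ϕ sin δ + cos ϕ cos δ sin h₀ = 1.5529×-0.36488×0.04572 + 0.93106×0.99895×0.99984 = -0.025906 + 0.929934 = 0.904028.
Q̄ = (S_0/π) × [bracket] = (1361/π) × 0.904028 = 391.64 W/m².
Ratio Q̄_A / Q̄_B = 311.18 / 391.64 = 0.7946.

Q̄_A / Q̄_B ≈ 0.795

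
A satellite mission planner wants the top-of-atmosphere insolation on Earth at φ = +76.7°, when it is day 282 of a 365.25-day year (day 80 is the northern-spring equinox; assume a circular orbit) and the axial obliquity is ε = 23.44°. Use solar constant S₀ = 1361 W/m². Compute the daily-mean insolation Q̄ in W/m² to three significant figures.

Solar longitude: λ_s = 360° × (282 − 80)/365.25 = 199.097°.
sin δ = sin 23.44° × sin 199.097° = -0.13014, so δ = -7.478°.
cos H₀ = −tan(+76.7°) tan(-7.478°) = 0.5553, H₀ = 0.9821 rad.
Bracket: H₀ sin φ sin δ + cos φ cos δ sin H₀ = 0.9821×0.97318×-0.13014 + 0.23005×0.99150×0.83168 = -0.124383 + 0.189702 = 0.065319.
Q̄ = (S₀/π) × [bracket] = (1361/π) × 0.065319 = 28.30 W/m².

Q̄ ≈ 28.3 W/m²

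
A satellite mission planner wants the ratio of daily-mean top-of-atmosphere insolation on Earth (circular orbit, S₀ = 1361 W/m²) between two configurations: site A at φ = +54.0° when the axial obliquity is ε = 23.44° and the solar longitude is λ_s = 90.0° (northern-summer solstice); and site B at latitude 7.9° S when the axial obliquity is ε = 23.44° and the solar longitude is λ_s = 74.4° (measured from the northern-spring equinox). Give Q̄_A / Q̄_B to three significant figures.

— Configuration A (φ=+54.0°):
Solar declination: sin δ = sin ε · sin λ_s = sin 23.44° × sin 90.0° = 0.39779, so δ = +23.440°.
cos H₀ = −tan(+54.0°) tan(+23.440°) = -0.5968, H₀ = 2.2102 rad.
Bracket: H₀ sin φ sin δ + cos φ cos δ sin H₀ = 2.2102×0.80902×0.39779 + 0.58779×0.91748×0.80242 = 0.711287 + 0.432734 = 1.144021.
Q̄ = (S₀/π) × [bracket] = (1361/π) × 1.144021 = 495.61 W/m².
— Configuration B (φ=-7.9°):
Solar declination: sin δ = sin ε · sin λ_s = sin 23.44° × sin 74.4° = 0.38313, so δ = +22.528°.
cos H₀ = −tan(-7.9°) tan(+22.528°) = 0.0576, H₀ = 1.5132 rad.
Bracket: H₀ sin φ sin δ + cos φ cos δ sin H₀ = 1.5132×-0.13744×0.38313 + 0.99051×0.92369×0.99834 = -0.079681 + 0.913405 = 0.833724.
Q̄ = (S₀/π) × [bracket] = (1361/π) × 0.833724 = 361.19 W/m².
Ratio Q̄_A / Q̄_B = 495.61 / 361.19 = 1.372.

Q̄_A / Q̄_B ≈ 1.37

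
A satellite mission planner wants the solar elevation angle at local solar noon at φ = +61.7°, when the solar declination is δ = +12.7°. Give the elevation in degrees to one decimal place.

At local noon the hour angle is zero, so the zenith angle equals |φ − δ| = |+61.7° − (+12.700°)| = 49.000°.
Elevation = 90° − 49.000° = 41.0°.

41.0°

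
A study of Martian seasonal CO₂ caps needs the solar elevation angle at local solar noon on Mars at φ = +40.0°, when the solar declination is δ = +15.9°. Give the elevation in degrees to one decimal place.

At local noon the hour angle is zero, so the zenith angle equals |φ − δ| = |+40.0° − (+15.900°)| = 24.100°.
Elevation = 90° − 24.100° = 65.9°.

65.9°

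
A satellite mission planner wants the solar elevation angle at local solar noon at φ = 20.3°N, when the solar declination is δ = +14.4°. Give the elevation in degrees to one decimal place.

At local noon the hour angle is zero, so the zenith angle equals |φ − δ| = |+20.3° − (+14.400°)| = 5.900°.
Elevation = 90° − 5.900° = 84.1°.

84.1°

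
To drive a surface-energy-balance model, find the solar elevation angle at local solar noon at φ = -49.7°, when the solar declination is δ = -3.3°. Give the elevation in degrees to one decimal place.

At local noon the hour angle is zero, so the zenith angle equals |φ − δ| = |-49.7° − (-3.300°)| = 46.400°.
Elevation = 90° − 46.400° = 43.6°.

43.6°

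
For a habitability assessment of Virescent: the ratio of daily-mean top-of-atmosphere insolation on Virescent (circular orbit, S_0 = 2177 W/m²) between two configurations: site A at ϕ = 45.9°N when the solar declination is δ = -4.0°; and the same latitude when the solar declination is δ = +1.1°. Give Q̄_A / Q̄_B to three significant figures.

— Configuration A (ϕ=+45.9°):
cos h₀ = −tan(+45.9°) tan(-4.000°) = 0.0722, h₀ = 1.4986 rad.
Bracket: h₀ sin ϕ sin δ + cos ϕ cos δ sin h₀ = 1.4986×0.71813×-0.06976 + 0.69591×0.99756×0.99739 = -0.075075 + 0.692400 = 0.617325.
Q̄ = (S_0/π) × [bracket] = (2177/π) × 0.617325 = 427.78 W/m².
— Configuration B (ϕ=+45.9°):
cos h₀ = −tan(+45.9°) tan(+1.100°) = -0.0198, h₀ = 1.5906 rad.
Bracket: h₀ sin ϕ sin δ + cos ϕ cos δ sin h₀ = 1.5906×0.71813×0.01920 + 0.69591×0.99982×0.99980 = 0.021931 + 0.695646 = 0.717577.
Q̄ = (S_0/π) × [bracket] = (2177/π) × 0.717577 = 497.25 W/m².
Ratio Q̄_A / Q̄_B = 427.78 / 497.25 = 0.8603.

Q̄_A / Q̄_B ≈ 0.860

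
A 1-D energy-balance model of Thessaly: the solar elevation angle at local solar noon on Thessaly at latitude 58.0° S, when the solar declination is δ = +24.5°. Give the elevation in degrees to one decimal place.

7.5°

At local noon the hour angle is zero, so the zenith angle equals |φ − δ| = |-58.0° − (+24.500°)| = 82.500°.
Elevation = 90° − 82.500° = 7.5°.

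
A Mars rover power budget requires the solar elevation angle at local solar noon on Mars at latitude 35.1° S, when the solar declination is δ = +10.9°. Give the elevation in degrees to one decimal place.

At local noon the hour angle is zero, so the zenith angle equals |ϕ − δ| = |-35.1° − (+10.900°)| = 46.000°.
Elevation = 90° − 46.000° = 44.0°.

44.0°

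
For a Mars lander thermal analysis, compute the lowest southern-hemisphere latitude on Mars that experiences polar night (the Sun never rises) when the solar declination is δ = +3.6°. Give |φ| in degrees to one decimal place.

Polar night requires cos H₀ = −tan φ tan δ ≥ 1, i.e. tan φ tan δ ≤ −1.
The boundary is |tan φ| · |tan δ| = 1, so |φ| = 90° − |δ| = 90° − 3.6° = 86.4° in the southern hemisphere.

|φ| = 86.4°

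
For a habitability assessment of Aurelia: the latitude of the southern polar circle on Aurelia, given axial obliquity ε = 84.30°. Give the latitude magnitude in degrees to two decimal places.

The polar circle is the lowest latitude that experiences at least one full rotation of continuous darkness at the northern-summer solstice; it lies at |φ| = 90° − ε = 90° − 84.30° = 5.70°.

5.70°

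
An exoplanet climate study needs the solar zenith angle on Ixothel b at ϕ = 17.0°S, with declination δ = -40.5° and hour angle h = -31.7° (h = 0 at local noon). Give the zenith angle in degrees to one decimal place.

cos θ_z = sin ϕ sin δ + cos ϕ cos δ cos h = 0.189880 + 0.618693 = 0.808573.
θ_z = arccos(0.808573) = 36.0°.

θ_z = 36.0°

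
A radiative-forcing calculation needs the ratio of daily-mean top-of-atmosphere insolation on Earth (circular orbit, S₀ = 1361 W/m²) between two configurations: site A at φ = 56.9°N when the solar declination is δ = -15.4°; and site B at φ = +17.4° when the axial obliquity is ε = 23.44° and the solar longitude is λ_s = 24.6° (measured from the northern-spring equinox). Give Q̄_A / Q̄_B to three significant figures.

— Configuration A (φ=+56.9°):
cos H₀ = −tan(+56.9°) tan(-15.400°) = 0.4225, H₀ = 1.1346 rad.
Bracket: H₀ sin φ sin δ + cos φ cos δ sin H₀ = 1.1346×0.83772×-0.26556 + 0.54610×0.96410×0.90635 = -0.252409 + 0.477189 = 0.224780.
Q̄ = (S₀/π) × [bracket] = (1361/π) × 0.224780 = 97.379 W/m².
— Configuration B (φ=+17.4°):
Solar declination: sin δ = sin ε · sin λ_s = sin 23.44° × sin 24.6° = 0.16559, so δ = +9.532°.
cos H₀ = −tan(+17.4°) tan(+9.532°) = -0.0526, H₀ = 1.6234 rad.
Bracket: H₀ sin φ sin δ + cos φ cos δ sin H₀ = 1.6234×0.29904×0.16559 + 0.95424×0.98619×0.99861 = 0.080388 + 0.939754 = 1.020142.
Q̄ = (S₀/π) × [bracket] = (1361/π) × 1.020142 = 441.95 W/m².
Ratio Q̄_A / Q̄_B = 97.379 / 441.95 = 0.2203.

Q̄_A / Q̄_B ≈ 0.220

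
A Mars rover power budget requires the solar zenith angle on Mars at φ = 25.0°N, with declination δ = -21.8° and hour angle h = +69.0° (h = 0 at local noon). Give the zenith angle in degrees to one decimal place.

θ_z = 81.7°

cos θ_z = sin φ sin δ + cos φ cos δ cos h = -0.156947 + 0.301564 = 0.144617.
θ_z = arccos(0.144617) = 81.7°.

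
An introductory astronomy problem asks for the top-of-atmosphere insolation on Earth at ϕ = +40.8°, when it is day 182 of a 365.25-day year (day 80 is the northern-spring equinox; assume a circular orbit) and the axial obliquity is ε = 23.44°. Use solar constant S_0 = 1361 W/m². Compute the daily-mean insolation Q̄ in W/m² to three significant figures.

Q̄ ≈ 496 W/m²

Solar longitude: L_s = 360° × (182 − 80)/365.25 = 100.534°.
sin δ = sin 23.44° × sin 100.534° = 0.39108, so δ = +23.022°.
cos h₀ = −tan(+40.8°) tan(+23.022°) = -0.3668, h₀ = 1.9464 rad.
Bracket: h₀ sin ϕ sin δ + cos ϕ cos δ sin h₀ = 1.9464×0.65342×0.39108 + 0.75700×0.92035×0.93030 = 0.497382 + 0.648145 = 1.145527.
Q̄ = (S_0/π) × [bracket] = (1361/π) × 1.145527 = 496.3 W/m².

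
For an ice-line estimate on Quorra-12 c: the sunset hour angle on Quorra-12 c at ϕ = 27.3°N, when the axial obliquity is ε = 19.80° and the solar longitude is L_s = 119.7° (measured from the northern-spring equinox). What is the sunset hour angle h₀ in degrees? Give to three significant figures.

h₀ = 99.1°

Solar declination: sin δ = sin ε · sin L_s = sin 19.80° × sin 119.7° = 0.29424, so δ = +17.112°.
cos h₀ = −tan ϕ · tan δ = −tan(+27.3°) × tan(+17.112°) = -0.1589, so h₀ = 1.7304 rad = 99.14°.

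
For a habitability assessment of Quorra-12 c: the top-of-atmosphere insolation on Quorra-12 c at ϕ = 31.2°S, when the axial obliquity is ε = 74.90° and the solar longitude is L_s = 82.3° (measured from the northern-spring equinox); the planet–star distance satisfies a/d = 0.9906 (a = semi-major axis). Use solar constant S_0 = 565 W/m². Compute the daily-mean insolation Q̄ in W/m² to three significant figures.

Solar declination: sin δ = sin ε · sin L_s = sin 74.90° × sin 82.3° = 0.95677, so δ = +73.091°.
cos h₀ = −tan(-31.2°) tan(+73.091°) = 1.9922 ≥ 1 ⇒ polar night, h₀ = 0 and Q̄ = 0.
Inverse-square distance factor (a/d)² = 0.9906² = 0.981288.

Q̄ ≈ 0.00 W/m²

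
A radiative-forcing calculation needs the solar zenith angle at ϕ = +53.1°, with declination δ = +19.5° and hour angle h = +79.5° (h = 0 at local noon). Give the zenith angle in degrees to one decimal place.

θ_z = 68.3°

cos θ_z = sin ϕ sin δ + cos ϕ cos δ cos h = 0.266940 + 0.103142 = 0.370082.
θ_z = arccos(0.370082) = 68.3°.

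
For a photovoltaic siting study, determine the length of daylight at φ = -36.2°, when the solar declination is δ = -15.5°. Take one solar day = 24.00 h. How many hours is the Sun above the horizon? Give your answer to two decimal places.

cos H₀ = −tan φ · tan δ = −tan(-36.2°) × tan(-15.500°) = -0.2030, so H₀ = 1.7752 rad = 101.71°.
Daylight = 2H₀/(2π) × 24.00 h = (1.7752/π) × 24.00 = 13.56 h.

13.56 h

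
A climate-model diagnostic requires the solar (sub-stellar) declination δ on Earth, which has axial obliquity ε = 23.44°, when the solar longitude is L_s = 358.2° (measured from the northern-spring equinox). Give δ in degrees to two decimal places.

sin δ = sin ε · sin L_s = sin 23.44° × sin 358.2° = -0.012495.
δ = arcsin(-0.012495) = -0.72°.

δ = -0.72°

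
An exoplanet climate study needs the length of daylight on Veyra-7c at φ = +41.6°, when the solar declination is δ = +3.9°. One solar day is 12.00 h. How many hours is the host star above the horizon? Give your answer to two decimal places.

6.23 h

cos H₀ = −tan φ · tan δ = −tan(+41.6°) × tan(+3.900°) = -0.0605, so H₀ = 1.6314 rad = 93.47°.
Daylight = 2H₀/(2π) × 12.00 h = (1.6314/π) × 12.00 = 6.23 h.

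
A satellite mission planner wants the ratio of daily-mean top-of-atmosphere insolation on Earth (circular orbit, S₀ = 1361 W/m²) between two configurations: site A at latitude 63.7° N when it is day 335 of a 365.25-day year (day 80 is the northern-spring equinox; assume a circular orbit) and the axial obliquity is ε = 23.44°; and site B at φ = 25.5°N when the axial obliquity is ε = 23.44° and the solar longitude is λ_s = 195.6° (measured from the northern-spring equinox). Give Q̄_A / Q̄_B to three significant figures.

Q̄_A / Q̄_B ≈ 0.0351

— Configuration A (φ=+63.7°):
Solar longitude: λ_s = 360° × (335 − 80)/365.25 = 251.335°.
sin δ = sin 23.44° × sin 251.335° = -0.37687, so δ = -22.140°.
cos H₀ = −tan(+63.7°) tan(-22.140°) = 0.8232, H₀ = 0.6037 rad.
Bracket: H₀ sin φ sin δ + cos φ cos δ sin H₀ = 0.6037×0.89649×-0.37687 + 0.44307×0.92627×0.56771 = -0.203966 + 0.232990 = 0.029024.
Q̄ = (S₀/π) × [bracket] = (1361/π) × 0.029024 = 12.574 W/m².
— Configuration B (φ=+25.5°):
Solar declination: sin δ = sin ε · sin λ_s = sin 23.44° × sin 195.6° = -0.10697, so δ = -6.141°.
cos H₀ = −tan(+25.5°) tan(-6.141°) = 0.0513, H₀ = 1.5195 rad.
Bracket: H₀ sin φ sin δ + cos φ cos δ sin H₀ = 1.5195×0.43051×-0.10697 + 0.90259×0.99426×0.99868 = -0.069975 + 0.896225 = 0.826250.
Q̄ = (S₀/π) × [bracket] = (1361/π) × 0.826250 = 357.95 W/m².
Ratio Q̄_A / Q̄_B = 12.574 / 357.95 = 0.03513.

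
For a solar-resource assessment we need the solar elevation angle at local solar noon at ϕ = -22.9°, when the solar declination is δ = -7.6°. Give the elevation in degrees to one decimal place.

74.7°

At local noon the hour angle is zero, so the zenith angle equals |ϕ − δ| = |-22.9° − (-7.600°)| = 15.300°.
Elevation = 90° − 15.300° = 74.7°.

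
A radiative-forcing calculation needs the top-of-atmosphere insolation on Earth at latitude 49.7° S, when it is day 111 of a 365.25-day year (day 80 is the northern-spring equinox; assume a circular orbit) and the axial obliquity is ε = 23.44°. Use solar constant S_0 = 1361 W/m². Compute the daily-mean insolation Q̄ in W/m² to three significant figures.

Q̄ ≈ 178 W/m²

Solar longitude: L_s = 360° × (111 − 80)/365.25 = 30.554°.
sin δ = sin 23.44° × sin 30.554° = 0.20222, so δ = +11.667°.
cos h₀ = −tan(-49.7°) tan(+11.667°) = 0.2435, h₀ = 1.3248 rad.
Bracket: h₀ sin ϕ sin δ + cos ϕ cos δ sin h₀ = 1.3248×-0.76267×0.20222 + 0.64679×0.97934×0.96991 = -0.204320 + 0.614367 = 0.410047.
Q̄ = (S_0/π) × [bracket] = (1361/π) × 0.410047 = 177.6 W/m².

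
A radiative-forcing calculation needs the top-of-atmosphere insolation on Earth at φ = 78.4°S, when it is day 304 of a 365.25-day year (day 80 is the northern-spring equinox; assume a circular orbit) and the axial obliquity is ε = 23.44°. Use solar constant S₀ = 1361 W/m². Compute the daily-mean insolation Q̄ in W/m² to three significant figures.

Q̄ ≈ 346 W/m²

Solar longitude: λ_s = 360° × (304 − 80)/365.25 = 220.780°.
sin δ = sin 23.44° × sin 220.780° = -0.25982, so δ = -15.059°.
cos H₀ = −tan(-78.4°) tan(-15.059°) = -1.3108 ≤ −1 ⇒ polar day, H₀ = π.
Bracket: H₀ sin φ sin δ + cos φ cos δ sin H₀ = 3.1416×-0.97958×-0.25982 + 0.20108×0.96566×0.00000 = 0.799583 + 0.000000 = 0.799583.
Q̄ = (S₀/π) × [bracket] = (1361/π) × 0.799583 = 346.4 W/m².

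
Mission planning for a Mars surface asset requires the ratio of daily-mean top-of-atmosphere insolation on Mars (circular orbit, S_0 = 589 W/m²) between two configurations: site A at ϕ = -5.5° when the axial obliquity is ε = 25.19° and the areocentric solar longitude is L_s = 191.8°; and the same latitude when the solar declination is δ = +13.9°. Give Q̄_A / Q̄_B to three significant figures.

— Configuration A (ϕ=-5.5°):
sin δ = sin 25.19° × sin 191.8° = -0.08704, so δ = -4.993°.
cos h₀ = −tan(-5.5°) tan(-4.993°) = -0.0084, h₀ = 1.5792 rad.
Bracket: h₀ sin ϕ sin δ + cos ϕ cos δ sin h₀ = 1.5792×-0.09585×-0.08704 + 0.99540×0.99621×0.99996 = 0.013175 + 0.991588 = 1.004763.
Q̄ = (S_0/π) × [bracket] = (589/π) × 1.004763 = 188.38 W/m².
— Configuration B (ϕ=-5.5°):
cos h₀ = −tan(-5.5°) tan(+13.900°) = 0.0238, h₀ = 1.5470 rad.
Bracket: h₀ sin ϕ sin δ + cos ϕ cos δ sin h₀ = 1.5470×-0.09585×0.24023 + 0.99540×0.97072×0.99972 = -0.035621 + 0.965984 = 0.930363.
Q̄ = (S_0/π) × [bracket] = (589/π) × 0.930363 = 174.43 W/m².
Ratio Q̄_A / Q̄_B = 188.38 / 174.43 = 1.080.

Q̄_A / Q̄_B ≈ 1.08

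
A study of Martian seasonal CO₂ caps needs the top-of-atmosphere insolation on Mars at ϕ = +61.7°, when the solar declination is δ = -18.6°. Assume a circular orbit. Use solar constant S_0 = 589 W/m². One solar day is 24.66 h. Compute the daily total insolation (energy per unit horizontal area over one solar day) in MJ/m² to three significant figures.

cos h₀ = −tan(+61.7°) tan(-18.600°) = 0.6250, h₀ = 0.8956 rad.
Bracket: h₀ sin ϕ sin δ + cos ϕ cos δ sin h₀ = 0.8956×0.88048×-0.31896 + 0.47409×0.94777×0.78061 = -0.251518 + 0.350750 = 0.099232.
Q̄ = (S_0/π) × [bracket] = (589/π) × 0.099232 = 18.604 W/m².
Daily total = Q̄ × 24.66 h × 3600 s/h = 18.604 × 24.66 × 3600 / 10⁶ = 1.652 MJ/m².

1.65 MJ/m²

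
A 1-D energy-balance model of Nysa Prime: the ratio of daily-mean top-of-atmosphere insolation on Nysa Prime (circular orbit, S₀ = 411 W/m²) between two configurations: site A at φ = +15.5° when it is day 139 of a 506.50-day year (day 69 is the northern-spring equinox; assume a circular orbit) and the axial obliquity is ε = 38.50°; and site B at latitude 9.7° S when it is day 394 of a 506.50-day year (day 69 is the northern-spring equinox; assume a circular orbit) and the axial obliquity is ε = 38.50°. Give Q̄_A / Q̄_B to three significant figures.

— Configuration A (φ=+15.5°):
Solar longitude: λ_s = 360° × (139 − 69)/506.50 = 49.753°.
sin δ = sin 38.50° × sin 49.753° = 0.47515, so δ = +28.369°.
cos H₀ = −tan(+15.5°) tan(+28.369°) = -0.1498, H₀ = 1.7211 rad.
Bracket: H₀ sin φ sin δ + cos φ cos δ sin H₀ = 1.7211×0.26724×0.47515 + 0.96363×0.87991×0.98872 = 0.218544 + 0.838343 = 1.056887.
Q̄ = (S₀/π) × [bracket] = (411/π) × 1.056887 = 138.27 W/m².
— Configuration B (φ=-9.7°):
Solar longitude: λ_s = 360° × (394 − 69)/506.50 = 230.997°.
sin δ = sin 38.50° × sin 230.997° = -0.48376, so δ = -28.932°.
cos H₀ = −tan(-9.7°) tan(-28.932°) = -0.0945, H₀ = 1.6654 rad.
Bracket: H₀ sin φ sin δ + cos φ cos δ sin H₀ = 1.6654×-0.16849×-0.48376 + 0.98570×0.87520×0.99553 = 0.135745 + 0.858828 = 0.994573.
Q̄ = (S₀/π) × [bracket] = (411/π) × 0.994573 = 130.12 W/m².
Ratio Q̄_A / Q̄_B = 138.27 / 130.12 = 1.063.

Q̄_A / Q̄_B ≈ 1.06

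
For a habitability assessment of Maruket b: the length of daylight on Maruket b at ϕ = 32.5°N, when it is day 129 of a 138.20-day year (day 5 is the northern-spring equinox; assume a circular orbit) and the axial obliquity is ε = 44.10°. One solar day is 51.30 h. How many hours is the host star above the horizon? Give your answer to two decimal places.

Solar longitude: L_s = 360° × (129 − 5)/138.20 = 323.010°.
sin δ = sin 44.10° × sin 323.010° = -0.41871, so δ = -24.753°.
cos h₀ = −tan ϕ · tan δ = −tan(+32.5°) × tan(-24.753°) = 0.2937, so h₀ = 1.2727 rad = 72.92°.
Daylight = 2h₀/(2π) × 51.30 h = (1.2727/π) × 51.30 = 20.78 h.

20.78 h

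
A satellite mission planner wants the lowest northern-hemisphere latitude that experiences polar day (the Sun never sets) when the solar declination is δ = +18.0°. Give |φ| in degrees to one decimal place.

|φ| = 72.0°

Polar day requires cos H₀ = −tan φ tan δ ≤ −1, i.e. tan φ tan δ ≥ 1.
The boundary is |tan φ| · |tan δ| = 1, so |φ| = 90° − |δ| = 90° − 18.0° = 72.0° in the northern hemisphere.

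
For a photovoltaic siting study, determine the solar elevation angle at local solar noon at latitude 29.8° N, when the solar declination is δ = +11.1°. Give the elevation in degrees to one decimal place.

At local noon the hour angle is zero, so the zenith angle equals |φ − δ| = |+29.8° − (+11.100°)| = 18.700°.
Elevation = 90° − 18.700° = 71.3°.

71.3°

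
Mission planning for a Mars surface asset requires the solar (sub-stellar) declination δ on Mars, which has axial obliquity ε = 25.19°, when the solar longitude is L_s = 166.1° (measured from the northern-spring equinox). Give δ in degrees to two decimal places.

δ = +5.87°

sin δ = sin ε · sin L_s = sin 25.19° × sin 166.1° = 0.102246.
δ = arcsin(0.102246) = +5.87°.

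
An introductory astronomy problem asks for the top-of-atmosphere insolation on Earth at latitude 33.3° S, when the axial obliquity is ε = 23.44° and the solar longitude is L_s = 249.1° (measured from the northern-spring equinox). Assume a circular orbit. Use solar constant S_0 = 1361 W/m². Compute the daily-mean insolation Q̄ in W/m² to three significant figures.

Q̄ ≈ 487 W/m²

Solar declination: sin δ = sin ε · sin L_s = sin 23.44° × sin 249.1° = -0.37162, so δ = -21.815°.
cos h₀ = −tan(-33.3°) tan(-21.815°) = -0.2629, h₀ = 1.8369 rad.
Bracket: h₀ sin ϕ sin δ + cos ϕ cos δ sin h₀ = 1.8369×-0.54902×-0.37162 + 0.83581×0.92839×0.96481 = 0.374777 + 0.748652 = 1.123429.
Q̄ = (S_0/π) × [bracket] = (1361/π) × 1.123429 = 486.7 W/m².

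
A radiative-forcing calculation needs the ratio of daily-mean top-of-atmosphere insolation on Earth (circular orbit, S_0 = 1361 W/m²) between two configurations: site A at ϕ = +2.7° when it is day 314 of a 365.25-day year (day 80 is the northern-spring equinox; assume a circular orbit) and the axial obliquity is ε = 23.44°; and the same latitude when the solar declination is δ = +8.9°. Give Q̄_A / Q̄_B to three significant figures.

Q̄_A / Q̄_B ≈ 0.929

— Configuration A (ϕ=+2.7°):
Solar longitude: L_s = 360° × (314 − 80)/365.25 = 230.637°.
sin δ = sin 23.44° × sin 230.637° = -0.30755, so δ = -17.911°.
cos h₀ = −tan(+2.7°) tan(-17.911°) = 0.0152, h₀ = 1.5556 rad.
Bracket: h₀ sin ϕ sin δ + cos ϕ cos δ sin h₀ = 1.5556×0.04711×-0.30755 + 0.99889×0.95153×0.99988 = -0.022539 + 0.950360 = 0.927821.
Q̄ = (S_0/π) × [bracket] = (1361/π) × 0.927821 = 401.95 W/m².
— Configuration B (ϕ=+2.7°):
cos h₀ = −tan(+2.7°) tan(+8.900°) = -0.0074, h₀ = 1.5782 rad.
Bracket: h₀ sin ϕ sin δ + cos ϕ cos δ sin h₀ = 1.5782×0.04711×0.15471 + 0.99889×0.98796×0.99997 = 0.011503 + 0.986834 = 0.998337.
Q̄ = (S_0/π) × [bracket] = (1361/π) × 0.998337 = 432.50 W/m².
Ratio Q̄_A / Q̄_B = 401.95 / 432.50 = 0.9294.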